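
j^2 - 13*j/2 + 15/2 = (j - 5)*(j - 3/2)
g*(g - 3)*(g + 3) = g^3 - 9*g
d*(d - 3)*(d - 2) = d^3 - 5*d^2 + 6*d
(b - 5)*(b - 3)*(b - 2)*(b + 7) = b^4 - 3*b^3 - 39*b^2 + 187*b - 210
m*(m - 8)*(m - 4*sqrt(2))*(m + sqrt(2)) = m^4 - 8*m^3 - 3*sqrt(2)*m^3 - 8*m^2 + 24*sqrt(2)*m^2 + 64*m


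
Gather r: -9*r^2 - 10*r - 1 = -9*r^2 - 10*r - 1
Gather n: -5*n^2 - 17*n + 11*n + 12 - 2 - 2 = -5*n^2 - 6*n + 8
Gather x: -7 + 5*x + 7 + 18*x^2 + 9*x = 18*x^2 + 14*x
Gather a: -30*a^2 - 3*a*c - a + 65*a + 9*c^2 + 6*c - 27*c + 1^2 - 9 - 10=-30*a^2 + a*(64 - 3*c) + 9*c^2 - 21*c - 18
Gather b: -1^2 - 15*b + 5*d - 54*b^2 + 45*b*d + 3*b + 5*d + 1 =-54*b^2 + b*(45*d - 12) + 10*d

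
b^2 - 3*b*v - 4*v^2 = (b - 4*v)*(b + v)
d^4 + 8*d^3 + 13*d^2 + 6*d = d*(d + 1)^2*(d + 6)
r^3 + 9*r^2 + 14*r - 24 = (r - 1)*(r + 4)*(r + 6)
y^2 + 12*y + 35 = (y + 5)*(y + 7)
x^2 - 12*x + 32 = (x - 8)*(x - 4)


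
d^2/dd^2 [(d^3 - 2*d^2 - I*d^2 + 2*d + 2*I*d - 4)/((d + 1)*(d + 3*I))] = (d^3*(-14 + 24*I) + d^2*(-96 + 54*I) + d*(-42 - 108*I) + 148 + 18*I)/(d^6 + d^5*(3 + 9*I) + d^4*(-24 + 27*I) - 80*d^3 + d^2*(-81 - 72*I) + d*(-27 - 81*I) - 27*I)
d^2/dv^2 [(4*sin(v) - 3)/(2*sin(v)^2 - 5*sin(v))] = (-16*sin(v)^2 + 8*sin(v) - 58 + 3/sin(v) + 180/sin(v)^2 - 150/sin(v)^3)/(2*sin(v) - 5)^3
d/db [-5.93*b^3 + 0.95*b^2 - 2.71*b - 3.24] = -17.79*b^2 + 1.9*b - 2.71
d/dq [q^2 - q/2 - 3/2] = 2*q - 1/2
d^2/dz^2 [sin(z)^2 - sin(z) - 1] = sin(z) + 2*cos(2*z)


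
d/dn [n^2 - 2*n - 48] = 2*n - 2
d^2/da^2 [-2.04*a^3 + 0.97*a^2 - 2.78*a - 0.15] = 1.94 - 12.24*a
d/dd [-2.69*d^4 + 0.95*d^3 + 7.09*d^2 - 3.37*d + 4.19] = -10.76*d^3 + 2.85*d^2 + 14.18*d - 3.37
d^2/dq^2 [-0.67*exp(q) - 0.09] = -0.67*exp(q)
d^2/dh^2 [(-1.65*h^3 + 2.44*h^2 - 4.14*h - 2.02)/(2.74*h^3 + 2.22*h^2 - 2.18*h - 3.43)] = (56.710328*h^6 - 245.623464*h^5 - 431.717688*h^4 + 16.987316*h^3 - 416.788116*h^2 - 360.869406*h + 69.362904)/(20.570824*h^9 + 50.000616*h^8 - 8.588256*h^7 - 145.87518*h^6 - 118.351032*h^5 + 103.866204*h^4 + 185.946214*h^3 + 29.452038*h^2 - 76.942446*h - 40.353607)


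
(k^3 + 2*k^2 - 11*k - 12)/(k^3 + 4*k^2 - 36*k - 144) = (k^2 - 2*k - 3)/(k^2 - 36)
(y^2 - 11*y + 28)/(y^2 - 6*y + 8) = (y - 7)/(y - 2)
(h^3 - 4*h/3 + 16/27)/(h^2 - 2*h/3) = h + 2/3 - 8/(9*h)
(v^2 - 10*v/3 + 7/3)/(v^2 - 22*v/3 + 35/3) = (v - 1)/(v - 5)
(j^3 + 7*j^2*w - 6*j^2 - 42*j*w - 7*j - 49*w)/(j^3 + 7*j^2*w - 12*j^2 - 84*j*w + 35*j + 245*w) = (j + 1)/(j - 5)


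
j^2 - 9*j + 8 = (j - 8)*(j - 1)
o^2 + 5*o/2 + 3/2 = (o + 1)*(o + 3/2)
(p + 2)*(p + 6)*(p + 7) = p^3 + 15*p^2 + 68*p + 84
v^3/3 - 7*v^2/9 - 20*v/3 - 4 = (v/3 + 1)*(v - 6)*(v + 2/3)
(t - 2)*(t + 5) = t^2 + 3*t - 10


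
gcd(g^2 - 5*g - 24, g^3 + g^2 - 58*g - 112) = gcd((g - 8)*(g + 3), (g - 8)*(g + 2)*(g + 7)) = g - 8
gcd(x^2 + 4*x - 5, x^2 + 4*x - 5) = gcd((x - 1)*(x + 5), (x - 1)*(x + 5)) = x^2 + 4*x - 5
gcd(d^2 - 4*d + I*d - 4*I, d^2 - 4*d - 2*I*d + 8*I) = d - 4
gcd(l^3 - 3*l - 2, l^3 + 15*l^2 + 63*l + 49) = l + 1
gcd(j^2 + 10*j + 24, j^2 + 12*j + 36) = j + 6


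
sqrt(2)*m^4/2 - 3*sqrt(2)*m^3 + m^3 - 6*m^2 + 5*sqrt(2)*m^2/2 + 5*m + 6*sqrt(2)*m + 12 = (m - 4)*(m - 3)*(m + sqrt(2))*(sqrt(2)*m/2 + sqrt(2)/2)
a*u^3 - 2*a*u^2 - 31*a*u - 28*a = (u - 7)*(u + 4)*(a*u + a)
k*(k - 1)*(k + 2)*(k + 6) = k^4 + 7*k^3 + 4*k^2 - 12*k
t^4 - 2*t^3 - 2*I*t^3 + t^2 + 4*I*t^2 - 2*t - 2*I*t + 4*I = (t - 2)*(t - 2*I)*(t - I)*(t + I)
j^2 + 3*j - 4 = (j - 1)*(j + 4)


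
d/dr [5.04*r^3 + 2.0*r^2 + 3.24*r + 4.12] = 15.12*r^2 + 4.0*r + 3.24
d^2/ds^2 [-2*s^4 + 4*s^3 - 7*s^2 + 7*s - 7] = -24*s^2 + 24*s - 14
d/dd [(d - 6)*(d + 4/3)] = 2*d - 14/3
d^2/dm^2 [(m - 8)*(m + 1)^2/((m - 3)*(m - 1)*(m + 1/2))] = 8*(-5*m^6 - 96*m^5 + 237*m^4 + 207*m^3 - 546*m^2 - 219*m - 82)/(8*m^9 - 84*m^8 + 318*m^7 - 475*m^6 + 66*m^5 + 429*m^4 - 190*m^3 - 153*m^2 + 54*m + 27)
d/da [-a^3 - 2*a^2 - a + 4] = -3*a^2 - 4*a - 1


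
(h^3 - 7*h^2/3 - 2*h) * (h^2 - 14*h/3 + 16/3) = h^5 - 7*h^4 + 128*h^3/9 - 28*h^2/9 - 32*h/3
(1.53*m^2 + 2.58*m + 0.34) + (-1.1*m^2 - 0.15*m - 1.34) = 0.43*m^2 + 2.43*m - 1.0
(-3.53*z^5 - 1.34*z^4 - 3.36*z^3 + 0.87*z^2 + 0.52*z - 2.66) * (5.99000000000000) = -21.1447*z^5 - 8.0266*z^4 - 20.1264*z^3 + 5.2113*z^2 + 3.1148*z - 15.9334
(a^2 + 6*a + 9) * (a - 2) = a^3 + 4*a^2 - 3*a - 18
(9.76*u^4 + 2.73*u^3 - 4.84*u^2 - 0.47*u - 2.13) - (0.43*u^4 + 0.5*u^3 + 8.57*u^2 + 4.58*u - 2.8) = 9.33*u^4 + 2.23*u^3 - 13.41*u^2 - 5.05*u + 0.67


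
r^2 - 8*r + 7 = (r - 7)*(r - 1)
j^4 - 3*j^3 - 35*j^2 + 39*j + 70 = (j - 7)*(j - 2)*(j + 1)*(j + 5)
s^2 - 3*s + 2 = (s - 2)*(s - 1)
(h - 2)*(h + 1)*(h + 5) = h^3 + 4*h^2 - 7*h - 10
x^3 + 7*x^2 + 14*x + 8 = (x + 1)*(x + 2)*(x + 4)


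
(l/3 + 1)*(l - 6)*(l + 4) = l^3/3 + l^2/3 - 10*l - 24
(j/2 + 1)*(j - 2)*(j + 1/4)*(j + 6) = j^4/2 + 25*j^3/8 - 5*j^2/4 - 25*j/2 - 3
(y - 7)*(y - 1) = y^2 - 8*y + 7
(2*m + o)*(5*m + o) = 10*m^2 + 7*m*o + o^2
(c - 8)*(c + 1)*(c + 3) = c^3 - 4*c^2 - 29*c - 24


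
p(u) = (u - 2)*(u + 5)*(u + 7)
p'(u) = (u - 2)*(u + 5) + (u - 2)*(u + 7) + (u + 5)*(u + 7)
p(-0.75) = -73.05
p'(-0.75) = -2.31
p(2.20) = 13.25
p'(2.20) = 69.52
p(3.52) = 136.24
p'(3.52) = 118.57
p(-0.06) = -70.62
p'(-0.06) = 9.81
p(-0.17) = -71.59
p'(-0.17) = 7.69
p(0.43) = -63.34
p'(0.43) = 20.15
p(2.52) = 37.23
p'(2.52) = 80.45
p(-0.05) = -70.53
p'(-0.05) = 10.01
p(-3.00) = -40.00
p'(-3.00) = -22.00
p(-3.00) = -40.00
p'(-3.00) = -22.00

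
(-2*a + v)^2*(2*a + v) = 8*a^3 - 4*a^2*v - 2*a*v^2 + v^3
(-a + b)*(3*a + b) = -3*a^2 + 2*a*b + b^2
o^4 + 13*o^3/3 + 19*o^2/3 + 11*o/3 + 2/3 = (o + 1/3)*(o + 1)^2*(o + 2)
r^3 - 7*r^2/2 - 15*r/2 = r*(r - 5)*(r + 3/2)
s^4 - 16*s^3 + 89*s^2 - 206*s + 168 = (s - 7)*(s - 4)*(s - 3)*(s - 2)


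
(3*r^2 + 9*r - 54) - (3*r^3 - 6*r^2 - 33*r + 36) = -3*r^3 + 9*r^2 + 42*r - 90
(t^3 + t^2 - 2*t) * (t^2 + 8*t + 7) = t^5 + 9*t^4 + 13*t^3 - 9*t^2 - 14*t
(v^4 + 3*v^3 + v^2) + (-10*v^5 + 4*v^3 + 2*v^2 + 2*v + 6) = -10*v^5 + v^4 + 7*v^3 + 3*v^2 + 2*v + 6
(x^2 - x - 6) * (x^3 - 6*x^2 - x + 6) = x^5 - 7*x^4 - x^3 + 43*x^2 - 36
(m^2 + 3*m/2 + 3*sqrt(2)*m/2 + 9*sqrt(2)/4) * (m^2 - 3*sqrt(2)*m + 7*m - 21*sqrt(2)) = m^4 - 3*sqrt(2)*m^3/2 + 17*m^3/2 - 51*sqrt(2)*m^2/4 + 3*m^2/2 - 153*m/2 - 63*sqrt(2)*m/4 - 189/2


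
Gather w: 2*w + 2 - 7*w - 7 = -5*w - 5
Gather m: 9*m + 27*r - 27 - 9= 9*m + 27*r - 36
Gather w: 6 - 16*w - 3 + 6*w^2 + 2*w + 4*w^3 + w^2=4*w^3 + 7*w^2 - 14*w + 3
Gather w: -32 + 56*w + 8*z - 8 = 56*w + 8*z - 40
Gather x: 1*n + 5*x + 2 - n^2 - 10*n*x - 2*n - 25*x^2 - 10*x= -n^2 - n - 25*x^2 + x*(-10*n - 5) + 2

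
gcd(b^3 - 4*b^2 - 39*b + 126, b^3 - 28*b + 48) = b + 6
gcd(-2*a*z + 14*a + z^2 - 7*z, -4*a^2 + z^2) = -2*a + z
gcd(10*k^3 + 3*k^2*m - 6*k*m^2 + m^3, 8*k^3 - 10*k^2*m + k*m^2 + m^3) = 2*k - m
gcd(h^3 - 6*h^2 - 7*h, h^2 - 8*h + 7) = h - 7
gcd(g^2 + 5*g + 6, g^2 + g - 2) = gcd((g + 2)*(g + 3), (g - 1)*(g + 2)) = g + 2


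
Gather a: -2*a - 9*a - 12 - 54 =-11*a - 66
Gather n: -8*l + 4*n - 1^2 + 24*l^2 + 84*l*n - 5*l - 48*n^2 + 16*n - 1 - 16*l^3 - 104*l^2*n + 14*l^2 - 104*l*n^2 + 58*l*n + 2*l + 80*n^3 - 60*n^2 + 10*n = -16*l^3 + 38*l^2 - 11*l + 80*n^3 + n^2*(-104*l - 108) + n*(-104*l^2 + 142*l + 30) - 2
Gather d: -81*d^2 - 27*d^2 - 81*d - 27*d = -108*d^2 - 108*d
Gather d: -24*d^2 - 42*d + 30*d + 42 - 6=-24*d^2 - 12*d + 36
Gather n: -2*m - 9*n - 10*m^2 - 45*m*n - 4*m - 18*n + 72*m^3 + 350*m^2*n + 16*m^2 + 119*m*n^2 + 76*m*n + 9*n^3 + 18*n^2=72*m^3 + 6*m^2 - 6*m + 9*n^3 + n^2*(119*m + 18) + n*(350*m^2 + 31*m - 27)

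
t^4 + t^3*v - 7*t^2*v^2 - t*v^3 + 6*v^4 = (t - 2*v)*(t - v)*(t + v)*(t + 3*v)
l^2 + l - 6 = (l - 2)*(l + 3)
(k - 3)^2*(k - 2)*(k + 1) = k^4 - 7*k^3 + 13*k^2 + 3*k - 18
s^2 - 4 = (s - 2)*(s + 2)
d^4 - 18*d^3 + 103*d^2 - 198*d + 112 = (d - 8)*(d - 7)*(d - 2)*(d - 1)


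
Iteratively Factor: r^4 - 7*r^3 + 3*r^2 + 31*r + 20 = (r - 4)*(r^3 - 3*r^2 - 9*r - 5) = (r - 4)*(r + 1)*(r^2 - 4*r - 5) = (r - 4)*(r + 1)^2*(r - 5)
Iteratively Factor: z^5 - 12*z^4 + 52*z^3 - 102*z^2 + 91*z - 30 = (z - 2)*(z^4 - 10*z^3 + 32*z^2 - 38*z + 15) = (z - 2)*(z - 1)*(z^3 - 9*z^2 + 23*z - 15) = (z - 3)*(z - 2)*(z - 1)*(z^2 - 6*z + 5) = (z - 3)*(z - 2)*(z - 1)^2*(z - 5)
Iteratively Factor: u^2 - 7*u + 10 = (u - 5)*(u - 2)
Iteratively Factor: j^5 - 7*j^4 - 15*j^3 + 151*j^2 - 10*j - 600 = (j + 4)*(j^4 - 11*j^3 + 29*j^2 + 35*j - 150) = (j - 5)*(j + 4)*(j^3 - 6*j^2 - j + 30) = (j - 5)^2*(j + 4)*(j^2 - j - 6) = (j - 5)^2*(j + 2)*(j + 4)*(j - 3)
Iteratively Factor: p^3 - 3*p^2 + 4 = (p - 2)*(p^2 - p - 2) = (p - 2)^2*(p + 1)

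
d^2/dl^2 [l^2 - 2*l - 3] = 2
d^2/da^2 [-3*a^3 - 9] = -18*a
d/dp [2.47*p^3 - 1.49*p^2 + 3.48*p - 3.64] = 7.41*p^2 - 2.98*p + 3.48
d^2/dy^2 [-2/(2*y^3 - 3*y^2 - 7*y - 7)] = 4*(3*(2*y - 1)*(-2*y^3 + 3*y^2 + 7*y + 7) + (-6*y^2 + 6*y + 7)^2)/(-2*y^3 + 3*y^2 + 7*y + 7)^3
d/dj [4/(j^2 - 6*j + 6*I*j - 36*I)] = 8*(-j + 3 - 3*I)/(j^2 - 6*j + 6*I*j - 36*I)^2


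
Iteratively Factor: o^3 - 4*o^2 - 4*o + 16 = (o - 4)*(o^2 - 4) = (o - 4)*(o - 2)*(o + 2)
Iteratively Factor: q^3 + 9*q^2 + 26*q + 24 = (q + 2)*(q^2 + 7*q + 12) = (q + 2)*(q + 3)*(q + 4)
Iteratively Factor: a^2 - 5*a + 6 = (a - 2)*(a - 3)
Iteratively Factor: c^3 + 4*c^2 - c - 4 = (c + 4)*(c^2 - 1) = (c + 1)*(c + 4)*(c - 1)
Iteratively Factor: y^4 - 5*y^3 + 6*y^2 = (y)*(y^3 - 5*y^2 + 6*y) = y*(y - 2)*(y^2 - 3*y) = y*(y - 3)*(y - 2)*(y)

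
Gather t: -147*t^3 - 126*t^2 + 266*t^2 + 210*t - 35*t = -147*t^3 + 140*t^2 + 175*t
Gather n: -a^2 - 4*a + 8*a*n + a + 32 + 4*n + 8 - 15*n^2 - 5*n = -a^2 - 3*a - 15*n^2 + n*(8*a - 1) + 40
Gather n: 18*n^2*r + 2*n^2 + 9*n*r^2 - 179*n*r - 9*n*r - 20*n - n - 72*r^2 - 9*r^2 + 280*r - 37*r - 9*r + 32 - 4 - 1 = n^2*(18*r + 2) + n*(9*r^2 - 188*r - 21) - 81*r^2 + 234*r + 27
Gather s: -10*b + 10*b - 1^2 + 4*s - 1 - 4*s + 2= 0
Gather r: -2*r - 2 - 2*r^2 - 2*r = -2*r^2 - 4*r - 2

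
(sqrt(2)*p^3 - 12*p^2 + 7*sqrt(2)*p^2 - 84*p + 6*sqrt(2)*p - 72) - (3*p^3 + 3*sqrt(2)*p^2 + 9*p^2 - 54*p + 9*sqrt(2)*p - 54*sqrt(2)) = -3*p^3 + sqrt(2)*p^3 - 21*p^2 + 4*sqrt(2)*p^2 - 30*p - 3*sqrt(2)*p - 72 + 54*sqrt(2)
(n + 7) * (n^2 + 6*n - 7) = n^3 + 13*n^2 + 35*n - 49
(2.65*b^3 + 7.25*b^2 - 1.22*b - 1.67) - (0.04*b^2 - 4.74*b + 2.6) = 2.65*b^3 + 7.21*b^2 + 3.52*b - 4.27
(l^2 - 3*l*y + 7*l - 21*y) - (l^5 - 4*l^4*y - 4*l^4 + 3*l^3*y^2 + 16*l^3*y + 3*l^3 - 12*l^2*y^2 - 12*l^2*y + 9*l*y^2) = -l^5 + 4*l^4*y + 4*l^4 - 3*l^3*y^2 - 16*l^3*y - 3*l^3 + 12*l^2*y^2 + 12*l^2*y + l^2 - 9*l*y^2 - 3*l*y + 7*l - 21*y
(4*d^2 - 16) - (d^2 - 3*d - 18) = 3*d^2 + 3*d + 2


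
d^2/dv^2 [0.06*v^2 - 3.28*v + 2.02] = 0.120000000000000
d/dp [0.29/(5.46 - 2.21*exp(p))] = 0.6409*exp(p)/(2.21*exp(p) - 5.46)^2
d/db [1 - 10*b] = -10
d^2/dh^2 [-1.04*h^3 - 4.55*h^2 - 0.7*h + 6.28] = -6.24*h - 9.1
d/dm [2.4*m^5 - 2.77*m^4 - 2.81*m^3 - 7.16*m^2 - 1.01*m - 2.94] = 12.0*m^4 - 11.08*m^3 - 8.43*m^2 - 14.32*m - 1.01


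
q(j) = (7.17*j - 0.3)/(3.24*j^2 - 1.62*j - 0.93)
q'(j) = (1.62 - 6.48*j)*(7.17*j - 0.3)/(3.24*j^2 - 1.62*j - 0.93)^2 + 7.17/(3.24*j^2 - 1.62*j - 0.93)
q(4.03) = 0.63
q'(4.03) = -0.18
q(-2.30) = -0.84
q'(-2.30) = -0.34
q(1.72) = 2.05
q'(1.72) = -2.11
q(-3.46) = -0.58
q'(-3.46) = -0.15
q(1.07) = 7.05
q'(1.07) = -28.94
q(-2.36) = -0.82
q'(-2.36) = -0.32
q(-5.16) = -0.40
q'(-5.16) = -0.07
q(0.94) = 15.70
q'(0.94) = -153.75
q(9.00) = 0.26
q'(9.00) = -0.03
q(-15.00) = -0.14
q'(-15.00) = -0.01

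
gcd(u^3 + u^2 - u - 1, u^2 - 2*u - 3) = u + 1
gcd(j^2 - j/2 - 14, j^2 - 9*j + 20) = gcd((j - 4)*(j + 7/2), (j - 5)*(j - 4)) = j - 4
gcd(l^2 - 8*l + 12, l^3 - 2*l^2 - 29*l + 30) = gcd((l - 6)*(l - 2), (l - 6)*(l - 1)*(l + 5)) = l - 6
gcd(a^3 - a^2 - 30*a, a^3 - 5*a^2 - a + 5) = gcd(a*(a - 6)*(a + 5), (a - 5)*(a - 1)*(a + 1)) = 1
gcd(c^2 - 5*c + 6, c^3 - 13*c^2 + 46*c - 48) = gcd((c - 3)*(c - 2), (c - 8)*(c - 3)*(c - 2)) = c^2 - 5*c + 6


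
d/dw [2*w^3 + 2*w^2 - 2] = 2*w*(3*w + 2)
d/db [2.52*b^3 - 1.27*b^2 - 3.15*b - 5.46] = 7.56*b^2 - 2.54*b - 3.15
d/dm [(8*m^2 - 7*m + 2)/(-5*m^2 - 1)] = (-35*m^2 + 4*m + 7)/(25*m^4 + 10*m^2 + 1)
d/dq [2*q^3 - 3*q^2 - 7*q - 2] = 6*q^2 - 6*q - 7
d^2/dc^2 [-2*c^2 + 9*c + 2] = -4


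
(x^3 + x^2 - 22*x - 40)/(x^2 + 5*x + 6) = (x^2 - x - 20)/(x + 3)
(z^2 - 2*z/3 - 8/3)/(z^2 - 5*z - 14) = (-3*z^2 + 2*z + 8)/(3*(-z^2 + 5*z + 14))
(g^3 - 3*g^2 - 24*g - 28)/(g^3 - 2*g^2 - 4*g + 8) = (g^2 - 5*g - 14)/(g^2 - 4*g + 4)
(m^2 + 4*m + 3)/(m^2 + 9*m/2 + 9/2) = 2*(m + 1)/(2*m + 3)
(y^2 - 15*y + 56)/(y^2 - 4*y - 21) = (y - 8)/(y + 3)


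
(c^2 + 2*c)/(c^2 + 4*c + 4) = c/(c + 2)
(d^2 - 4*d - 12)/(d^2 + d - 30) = (d^2 - 4*d - 12)/(d^2 + d - 30)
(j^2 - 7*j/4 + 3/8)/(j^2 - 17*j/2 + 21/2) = (j - 1/4)/(j - 7)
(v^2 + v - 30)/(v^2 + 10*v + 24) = (v - 5)/(v + 4)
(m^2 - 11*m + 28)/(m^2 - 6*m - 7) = (m - 4)/(m + 1)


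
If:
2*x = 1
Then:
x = 1/2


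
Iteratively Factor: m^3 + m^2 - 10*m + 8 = (m - 2)*(m^2 + 3*m - 4) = (m - 2)*(m + 4)*(m - 1)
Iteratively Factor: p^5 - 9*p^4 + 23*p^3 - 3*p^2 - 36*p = (p + 1)*(p^4 - 10*p^3 + 33*p^2 - 36*p) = p*(p + 1)*(p^3 - 10*p^2 + 33*p - 36) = p*(p - 3)*(p + 1)*(p^2 - 7*p + 12) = p*(p - 3)^2*(p + 1)*(p - 4)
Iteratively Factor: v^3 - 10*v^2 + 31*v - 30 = (v - 5)*(v^2 - 5*v + 6) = (v - 5)*(v - 2)*(v - 3)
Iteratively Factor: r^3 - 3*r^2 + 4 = (r - 2)*(r^2 - r - 2) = (r - 2)*(r + 1)*(r - 2)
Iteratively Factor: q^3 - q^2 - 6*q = (q)*(q^2 - q - 6) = q*(q - 3)*(q + 2)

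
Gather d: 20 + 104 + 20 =144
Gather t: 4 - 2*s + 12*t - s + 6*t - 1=-3*s + 18*t + 3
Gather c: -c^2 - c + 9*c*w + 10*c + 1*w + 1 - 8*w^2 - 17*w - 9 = -c^2 + c*(9*w + 9) - 8*w^2 - 16*w - 8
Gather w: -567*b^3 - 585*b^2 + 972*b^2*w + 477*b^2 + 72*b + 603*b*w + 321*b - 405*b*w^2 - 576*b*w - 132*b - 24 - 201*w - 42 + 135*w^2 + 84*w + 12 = -567*b^3 - 108*b^2 + 261*b + w^2*(135 - 405*b) + w*(972*b^2 + 27*b - 117) - 54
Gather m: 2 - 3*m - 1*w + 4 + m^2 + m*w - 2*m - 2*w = m^2 + m*(w - 5) - 3*w + 6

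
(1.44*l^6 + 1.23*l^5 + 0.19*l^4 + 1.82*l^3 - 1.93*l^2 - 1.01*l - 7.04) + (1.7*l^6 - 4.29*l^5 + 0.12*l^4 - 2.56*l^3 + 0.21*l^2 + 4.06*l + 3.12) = 3.14*l^6 - 3.06*l^5 + 0.31*l^4 - 0.74*l^3 - 1.72*l^2 + 3.05*l - 3.92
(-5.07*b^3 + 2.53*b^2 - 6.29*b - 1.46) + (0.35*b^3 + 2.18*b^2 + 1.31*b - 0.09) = -4.72*b^3 + 4.71*b^2 - 4.98*b - 1.55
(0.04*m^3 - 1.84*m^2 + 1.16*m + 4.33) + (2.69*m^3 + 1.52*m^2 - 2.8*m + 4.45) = 2.73*m^3 - 0.32*m^2 - 1.64*m + 8.78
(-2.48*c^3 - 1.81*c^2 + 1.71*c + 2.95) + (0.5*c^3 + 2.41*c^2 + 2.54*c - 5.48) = -1.98*c^3 + 0.6*c^2 + 4.25*c - 2.53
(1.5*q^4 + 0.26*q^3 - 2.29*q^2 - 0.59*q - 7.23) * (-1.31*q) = -1.965*q^5 - 0.3406*q^4 + 2.9999*q^3 + 0.7729*q^2 + 9.4713*q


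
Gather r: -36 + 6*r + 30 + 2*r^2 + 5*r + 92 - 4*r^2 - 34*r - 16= -2*r^2 - 23*r + 70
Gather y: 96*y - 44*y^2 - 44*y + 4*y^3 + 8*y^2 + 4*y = 4*y^3 - 36*y^2 + 56*y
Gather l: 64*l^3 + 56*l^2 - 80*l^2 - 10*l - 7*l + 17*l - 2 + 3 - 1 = 64*l^3 - 24*l^2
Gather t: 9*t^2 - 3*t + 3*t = 9*t^2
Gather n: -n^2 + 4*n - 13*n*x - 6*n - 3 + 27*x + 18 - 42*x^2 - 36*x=-n^2 + n*(-13*x - 2) - 42*x^2 - 9*x + 15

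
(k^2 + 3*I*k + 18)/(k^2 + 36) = (k - 3*I)/(k - 6*I)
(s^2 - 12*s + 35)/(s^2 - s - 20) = (s - 7)/(s + 4)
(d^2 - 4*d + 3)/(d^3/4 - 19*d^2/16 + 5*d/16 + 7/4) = 16*(d^2 - 4*d + 3)/(4*d^3 - 19*d^2 + 5*d + 28)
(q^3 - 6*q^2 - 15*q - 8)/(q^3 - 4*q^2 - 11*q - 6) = (q - 8)/(q - 6)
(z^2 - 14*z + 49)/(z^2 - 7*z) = (z - 7)/z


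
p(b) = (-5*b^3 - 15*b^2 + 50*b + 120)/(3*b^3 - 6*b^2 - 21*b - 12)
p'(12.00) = 0.08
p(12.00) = -2.49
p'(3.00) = 3.65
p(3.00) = 0.00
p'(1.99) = 1.67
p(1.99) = -2.24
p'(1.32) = 2.04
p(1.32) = -3.43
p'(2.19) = 1.73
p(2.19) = -1.90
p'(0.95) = 2.77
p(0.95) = -4.30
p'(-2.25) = -0.73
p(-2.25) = 0.39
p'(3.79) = 72.86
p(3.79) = 12.33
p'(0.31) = 6.78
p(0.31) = -7.05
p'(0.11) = 10.23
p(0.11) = -8.72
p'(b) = (-15*b^2 - 30*b + 50)/(3*b^3 - 6*b^2 - 21*b - 12) + (-9*b^2 + 12*b + 21)*(-5*b^3 - 15*b^2 + 50*b + 120)/(3*b^3 - 6*b^2 - 21*b - 12)^2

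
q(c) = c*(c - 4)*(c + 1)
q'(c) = c*(c - 4) + c*(c + 1) + (c - 4)*(c + 1)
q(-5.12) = -192.38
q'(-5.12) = 105.36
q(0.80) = -4.61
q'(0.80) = -6.88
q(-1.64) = -5.92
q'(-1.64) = 13.91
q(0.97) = -5.79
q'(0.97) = -7.00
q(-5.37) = -219.88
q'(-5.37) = 114.73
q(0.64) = -3.53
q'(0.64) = -6.61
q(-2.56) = -26.20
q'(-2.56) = 31.02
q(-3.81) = -83.61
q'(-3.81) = 62.41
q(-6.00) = -300.00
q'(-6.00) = 140.00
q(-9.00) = -936.00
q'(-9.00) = 293.00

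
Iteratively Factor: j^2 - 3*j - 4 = (j - 4)*(j + 1)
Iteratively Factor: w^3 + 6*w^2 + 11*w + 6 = (w + 2)*(w^2 + 4*w + 3) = (w + 2)*(w + 3)*(w + 1)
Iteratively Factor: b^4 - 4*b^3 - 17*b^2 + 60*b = (b)*(b^3 - 4*b^2 - 17*b + 60) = b*(b + 4)*(b^2 - 8*b + 15) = b*(b - 5)*(b + 4)*(b - 3)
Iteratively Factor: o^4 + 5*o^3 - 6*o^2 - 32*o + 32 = (o + 4)*(o^3 + o^2 - 10*o + 8) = (o + 4)^2*(o^2 - 3*o + 2) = (o - 1)*(o + 4)^2*(o - 2)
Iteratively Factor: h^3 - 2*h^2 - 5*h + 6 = (h + 2)*(h^2 - 4*h + 3) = (h - 3)*(h + 2)*(h - 1)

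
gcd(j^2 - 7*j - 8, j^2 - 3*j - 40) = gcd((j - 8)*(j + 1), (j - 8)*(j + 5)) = j - 8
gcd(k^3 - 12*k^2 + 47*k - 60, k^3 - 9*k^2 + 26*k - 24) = k^2 - 7*k + 12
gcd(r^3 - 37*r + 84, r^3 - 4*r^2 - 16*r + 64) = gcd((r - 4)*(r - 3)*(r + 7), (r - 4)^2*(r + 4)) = r - 4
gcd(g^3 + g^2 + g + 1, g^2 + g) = g + 1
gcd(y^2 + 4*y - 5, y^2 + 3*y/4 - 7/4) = y - 1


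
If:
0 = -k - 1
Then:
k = -1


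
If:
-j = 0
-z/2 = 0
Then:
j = 0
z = 0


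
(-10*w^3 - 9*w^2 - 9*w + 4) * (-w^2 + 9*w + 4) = 10*w^5 - 81*w^4 - 112*w^3 - 121*w^2 + 16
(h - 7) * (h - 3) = h^2 - 10*h + 21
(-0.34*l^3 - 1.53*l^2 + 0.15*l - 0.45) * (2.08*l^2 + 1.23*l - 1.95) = -0.7072*l^5 - 3.6006*l^4 - 0.9069*l^3 + 2.232*l^2 - 0.846*l + 0.8775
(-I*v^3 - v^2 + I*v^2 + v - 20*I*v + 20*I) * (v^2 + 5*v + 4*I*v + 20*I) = -I*v^5 + 3*v^4 - 4*I*v^4 + 12*v^3 - 19*I*v^3 + 65*v^2 - 96*I*v^2 + 320*v + 120*I*v - 400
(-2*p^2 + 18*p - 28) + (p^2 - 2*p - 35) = -p^2 + 16*p - 63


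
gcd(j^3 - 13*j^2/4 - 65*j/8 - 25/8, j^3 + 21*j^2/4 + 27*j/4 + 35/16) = j^2 + 7*j/4 + 5/8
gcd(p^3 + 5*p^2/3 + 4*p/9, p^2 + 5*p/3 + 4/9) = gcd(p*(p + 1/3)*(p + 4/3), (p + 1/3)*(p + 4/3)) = p^2 + 5*p/3 + 4/9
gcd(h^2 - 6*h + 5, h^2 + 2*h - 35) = h - 5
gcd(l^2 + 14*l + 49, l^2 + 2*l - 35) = l + 7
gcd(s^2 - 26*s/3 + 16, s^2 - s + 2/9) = 1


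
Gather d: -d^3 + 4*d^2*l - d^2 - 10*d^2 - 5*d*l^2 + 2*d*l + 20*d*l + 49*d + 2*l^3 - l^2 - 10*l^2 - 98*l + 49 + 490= -d^3 + d^2*(4*l - 11) + d*(-5*l^2 + 22*l + 49) + 2*l^3 - 11*l^2 - 98*l + 539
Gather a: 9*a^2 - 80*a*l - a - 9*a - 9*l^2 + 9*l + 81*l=9*a^2 + a*(-80*l - 10) - 9*l^2 + 90*l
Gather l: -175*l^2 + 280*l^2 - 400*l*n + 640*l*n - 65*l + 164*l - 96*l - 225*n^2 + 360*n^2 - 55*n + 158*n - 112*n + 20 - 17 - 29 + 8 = 105*l^2 + l*(240*n + 3) + 135*n^2 - 9*n - 18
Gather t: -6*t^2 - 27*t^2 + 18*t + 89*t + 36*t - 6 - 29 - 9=-33*t^2 + 143*t - 44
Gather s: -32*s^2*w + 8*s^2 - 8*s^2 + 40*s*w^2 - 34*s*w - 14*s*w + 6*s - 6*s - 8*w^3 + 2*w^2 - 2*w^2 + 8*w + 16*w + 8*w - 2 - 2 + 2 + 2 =-32*s^2*w + s*(40*w^2 - 48*w) - 8*w^3 + 32*w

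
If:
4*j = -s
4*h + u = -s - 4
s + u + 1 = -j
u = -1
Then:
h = -3/4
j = 0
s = 0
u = -1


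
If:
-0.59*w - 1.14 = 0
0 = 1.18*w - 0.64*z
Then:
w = -1.93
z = -3.56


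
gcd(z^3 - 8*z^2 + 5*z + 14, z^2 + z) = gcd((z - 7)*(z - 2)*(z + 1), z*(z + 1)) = z + 1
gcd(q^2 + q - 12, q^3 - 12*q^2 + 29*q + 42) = 1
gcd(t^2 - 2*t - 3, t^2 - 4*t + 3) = t - 3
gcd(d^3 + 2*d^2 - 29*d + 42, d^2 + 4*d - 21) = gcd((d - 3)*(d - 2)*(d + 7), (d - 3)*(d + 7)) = d^2 + 4*d - 21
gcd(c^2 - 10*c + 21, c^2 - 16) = 1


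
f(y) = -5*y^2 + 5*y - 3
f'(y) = 5 - 10*y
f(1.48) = -6.55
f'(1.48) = -9.80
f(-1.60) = -23.80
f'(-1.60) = 21.00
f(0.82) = -2.26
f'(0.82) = -3.20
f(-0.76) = -9.69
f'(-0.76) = 12.60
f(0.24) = -2.09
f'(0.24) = 2.60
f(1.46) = -6.36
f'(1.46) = -9.60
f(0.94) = -2.72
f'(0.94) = -4.40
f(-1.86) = -29.60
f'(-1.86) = 23.60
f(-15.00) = -1203.00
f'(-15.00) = 155.00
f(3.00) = -33.00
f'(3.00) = -25.00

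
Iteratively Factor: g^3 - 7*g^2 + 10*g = (g)*(g^2 - 7*g + 10) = g*(g - 2)*(g - 5)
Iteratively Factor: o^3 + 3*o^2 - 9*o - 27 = (o - 3)*(o^2 + 6*o + 9) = (o - 3)*(o + 3)*(o + 3)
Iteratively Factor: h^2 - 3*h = (h - 3)*(h)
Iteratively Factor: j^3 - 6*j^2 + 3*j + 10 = (j + 1)*(j^2 - 7*j + 10) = (j - 5)*(j + 1)*(j - 2)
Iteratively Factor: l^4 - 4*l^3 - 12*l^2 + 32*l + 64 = (l - 4)*(l^3 - 12*l - 16) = (l - 4)^2*(l^2 + 4*l + 4) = (l - 4)^2*(l + 2)*(l + 2)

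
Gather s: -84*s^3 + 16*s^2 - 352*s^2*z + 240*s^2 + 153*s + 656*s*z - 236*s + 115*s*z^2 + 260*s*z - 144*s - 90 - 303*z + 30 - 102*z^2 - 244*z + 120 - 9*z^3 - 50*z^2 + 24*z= -84*s^3 + s^2*(256 - 352*z) + s*(115*z^2 + 916*z - 227) - 9*z^3 - 152*z^2 - 523*z + 60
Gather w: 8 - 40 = -32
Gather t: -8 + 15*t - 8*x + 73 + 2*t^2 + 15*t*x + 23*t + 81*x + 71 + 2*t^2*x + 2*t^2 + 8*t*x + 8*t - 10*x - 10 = t^2*(2*x + 4) + t*(23*x + 46) + 63*x + 126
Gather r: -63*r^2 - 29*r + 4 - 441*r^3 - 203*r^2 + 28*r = -441*r^3 - 266*r^2 - r + 4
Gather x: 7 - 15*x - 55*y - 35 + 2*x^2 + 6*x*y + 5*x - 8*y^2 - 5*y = 2*x^2 + x*(6*y - 10) - 8*y^2 - 60*y - 28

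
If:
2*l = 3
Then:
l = 3/2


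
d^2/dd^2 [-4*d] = 0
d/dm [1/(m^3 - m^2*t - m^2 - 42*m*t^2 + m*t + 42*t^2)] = (-3*m^2 + 2*m*t + 2*m + 42*t^2 - t)/(m^3 - m^2*t - m^2 - 42*m*t^2 + m*t + 42*t^2)^2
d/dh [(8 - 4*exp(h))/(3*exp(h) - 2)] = -16*exp(h)/(3*exp(h) - 2)^2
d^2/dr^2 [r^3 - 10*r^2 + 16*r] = 6*r - 20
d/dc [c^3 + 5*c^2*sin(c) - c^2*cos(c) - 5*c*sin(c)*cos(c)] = c^2*sin(c) + 5*c^2*cos(c) + 3*c^2 + 10*c*sin(c) - 2*c*cos(c) - 5*c*cos(2*c) - 5*sin(2*c)/2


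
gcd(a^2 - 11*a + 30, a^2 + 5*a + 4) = 1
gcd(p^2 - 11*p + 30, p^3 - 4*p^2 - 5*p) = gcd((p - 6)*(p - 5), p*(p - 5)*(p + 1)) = p - 5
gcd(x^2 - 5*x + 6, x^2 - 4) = x - 2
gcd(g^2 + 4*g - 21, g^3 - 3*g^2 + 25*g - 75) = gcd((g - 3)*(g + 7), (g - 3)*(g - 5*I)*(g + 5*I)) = g - 3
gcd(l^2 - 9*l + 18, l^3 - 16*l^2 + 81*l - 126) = l^2 - 9*l + 18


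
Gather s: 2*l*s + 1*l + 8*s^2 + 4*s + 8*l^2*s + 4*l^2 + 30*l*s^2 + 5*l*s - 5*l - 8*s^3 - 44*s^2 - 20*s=4*l^2 - 4*l - 8*s^3 + s^2*(30*l - 36) + s*(8*l^2 + 7*l - 16)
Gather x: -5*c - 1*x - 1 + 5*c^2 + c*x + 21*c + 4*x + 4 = 5*c^2 + 16*c + x*(c + 3) + 3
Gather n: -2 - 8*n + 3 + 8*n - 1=0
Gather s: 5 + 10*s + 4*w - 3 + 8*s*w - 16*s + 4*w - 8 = s*(8*w - 6) + 8*w - 6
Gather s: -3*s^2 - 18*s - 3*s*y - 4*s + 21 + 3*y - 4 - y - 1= -3*s^2 + s*(-3*y - 22) + 2*y + 16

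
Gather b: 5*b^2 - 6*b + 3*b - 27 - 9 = 5*b^2 - 3*b - 36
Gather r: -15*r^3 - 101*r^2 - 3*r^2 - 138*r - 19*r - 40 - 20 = -15*r^3 - 104*r^2 - 157*r - 60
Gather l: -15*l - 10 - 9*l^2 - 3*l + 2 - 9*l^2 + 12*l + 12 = -18*l^2 - 6*l + 4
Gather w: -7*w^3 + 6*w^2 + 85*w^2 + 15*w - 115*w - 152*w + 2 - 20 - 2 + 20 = -7*w^3 + 91*w^2 - 252*w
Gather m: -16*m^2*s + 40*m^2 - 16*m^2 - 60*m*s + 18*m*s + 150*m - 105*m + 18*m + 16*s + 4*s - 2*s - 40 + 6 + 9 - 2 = m^2*(24 - 16*s) + m*(63 - 42*s) + 18*s - 27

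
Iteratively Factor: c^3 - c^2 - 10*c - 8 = (c + 2)*(c^2 - 3*c - 4) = (c + 1)*(c + 2)*(c - 4)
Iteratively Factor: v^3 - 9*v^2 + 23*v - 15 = (v - 5)*(v^2 - 4*v + 3) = (v - 5)*(v - 1)*(v - 3)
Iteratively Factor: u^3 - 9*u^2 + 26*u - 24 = (u - 4)*(u^2 - 5*u + 6) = (u - 4)*(u - 2)*(u - 3)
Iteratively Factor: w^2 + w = (w)*(w + 1)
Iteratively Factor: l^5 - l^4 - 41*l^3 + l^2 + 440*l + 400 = (l + 4)*(l^4 - 5*l^3 - 21*l^2 + 85*l + 100) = (l + 4)^2*(l^3 - 9*l^2 + 15*l + 25) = (l - 5)*(l + 4)^2*(l^2 - 4*l - 5) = (l - 5)^2*(l + 4)^2*(l + 1)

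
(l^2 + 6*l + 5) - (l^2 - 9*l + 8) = 15*l - 3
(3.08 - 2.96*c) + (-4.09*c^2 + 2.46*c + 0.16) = -4.09*c^2 - 0.5*c + 3.24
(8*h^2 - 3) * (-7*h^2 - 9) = -56*h^4 - 51*h^2 + 27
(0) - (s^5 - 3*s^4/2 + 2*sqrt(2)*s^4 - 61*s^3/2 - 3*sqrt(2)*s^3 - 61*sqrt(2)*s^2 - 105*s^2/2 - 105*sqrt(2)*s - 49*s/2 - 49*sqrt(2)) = -s^5 - 2*sqrt(2)*s^4 + 3*s^4/2 + 3*sqrt(2)*s^3 + 61*s^3/2 + 105*s^2/2 + 61*sqrt(2)*s^2 + 49*s/2 + 105*sqrt(2)*s + 49*sqrt(2)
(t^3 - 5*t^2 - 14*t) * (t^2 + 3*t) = t^5 - 2*t^4 - 29*t^3 - 42*t^2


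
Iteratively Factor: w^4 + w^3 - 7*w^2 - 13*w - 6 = (w + 2)*(w^3 - w^2 - 5*w - 3) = (w + 1)*(w + 2)*(w^2 - 2*w - 3) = (w + 1)^2*(w + 2)*(w - 3)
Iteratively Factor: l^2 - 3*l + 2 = (l - 1)*(l - 2)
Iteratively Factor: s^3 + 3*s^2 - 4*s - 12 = (s + 2)*(s^2 + s - 6) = (s - 2)*(s + 2)*(s + 3)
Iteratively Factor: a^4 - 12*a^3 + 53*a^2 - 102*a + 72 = (a - 3)*(a^3 - 9*a^2 + 26*a - 24) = (a - 3)*(a - 2)*(a^2 - 7*a + 12) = (a - 3)^2*(a - 2)*(a - 4)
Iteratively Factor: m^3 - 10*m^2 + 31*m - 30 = (m - 5)*(m^2 - 5*m + 6) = (m - 5)*(m - 3)*(m - 2)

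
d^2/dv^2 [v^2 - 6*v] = 2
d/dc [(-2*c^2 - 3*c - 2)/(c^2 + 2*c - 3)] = (-c^2 + 16*c + 13)/(c^4 + 4*c^3 - 2*c^2 - 12*c + 9)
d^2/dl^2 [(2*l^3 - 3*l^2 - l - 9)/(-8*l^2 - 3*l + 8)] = 2*(-154*l^3 + 2448*l^2 + 456*l + 873)/(512*l^6 + 576*l^5 - 1320*l^4 - 1125*l^3 + 1320*l^2 + 576*l - 512)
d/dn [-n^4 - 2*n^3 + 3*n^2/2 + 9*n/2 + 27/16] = -4*n^3 - 6*n^2 + 3*n + 9/2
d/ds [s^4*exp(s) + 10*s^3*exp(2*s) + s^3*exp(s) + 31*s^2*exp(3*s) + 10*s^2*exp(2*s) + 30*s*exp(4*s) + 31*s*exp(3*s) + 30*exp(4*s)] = (s^4 + 20*s^3*exp(s) + 5*s^3 + 93*s^2*exp(2*s) + 50*s^2*exp(s) + 3*s^2 + 120*s*exp(3*s) + 155*s*exp(2*s) + 20*s*exp(s) + 150*exp(3*s) + 31*exp(2*s))*exp(s)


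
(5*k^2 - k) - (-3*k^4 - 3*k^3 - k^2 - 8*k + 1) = 3*k^4 + 3*k^3 + 6*k^2 + 7*k - 1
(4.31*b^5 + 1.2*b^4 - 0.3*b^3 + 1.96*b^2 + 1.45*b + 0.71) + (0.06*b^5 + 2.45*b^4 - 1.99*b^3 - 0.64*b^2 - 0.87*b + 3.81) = 4.37*b^5 + 3.65*b^4 - 2.29*b^3 + 1.32*b^2 + 0.58*b + 4.52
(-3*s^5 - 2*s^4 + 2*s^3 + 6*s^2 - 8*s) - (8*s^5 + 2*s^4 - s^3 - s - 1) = -11*s^5 - 4*s^4 + 3*s^3 + 6*s^2 - 7*s + 1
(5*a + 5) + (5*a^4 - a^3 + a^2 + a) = 5*a^4 - a^3 + a^2 + 6*a + 5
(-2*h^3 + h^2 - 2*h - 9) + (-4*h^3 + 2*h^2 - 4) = -6*h^3 + 3*h^2 - 2*h - 13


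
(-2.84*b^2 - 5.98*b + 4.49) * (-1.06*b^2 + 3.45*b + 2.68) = 3.0104*b^4 - 3.4592*b^3 - 33.0016*b^2 - 0.535900000000002*b + 12.0332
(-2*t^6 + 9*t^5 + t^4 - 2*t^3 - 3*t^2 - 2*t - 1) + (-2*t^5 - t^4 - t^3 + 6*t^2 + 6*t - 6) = -2*t^6 + 7*t^5 - 3*t^3 + 3*t^2 + 4*t - 7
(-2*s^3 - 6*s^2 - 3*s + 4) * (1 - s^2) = 2*s^5 + 6*s^4 + s^3 - 10*s^2 - 3*s + 4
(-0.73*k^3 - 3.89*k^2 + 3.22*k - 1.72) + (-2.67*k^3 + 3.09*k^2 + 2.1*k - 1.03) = -3.4*k^3 - 0.8*k^2 + 5.32*k - 2.75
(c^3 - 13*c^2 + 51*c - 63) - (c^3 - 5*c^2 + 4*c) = -8*c^2 + 47*c - 63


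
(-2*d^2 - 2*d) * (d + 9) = -2*d^3 - 20*d^2 - 18*d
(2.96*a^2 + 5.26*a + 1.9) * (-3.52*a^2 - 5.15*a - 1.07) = -10.4192*a^4 - 33.7592*a^3 - 36.9442*a^2 - 15.4132*a - 2.033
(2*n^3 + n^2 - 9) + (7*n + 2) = 2*n^3 + n^2 + 7*n - 7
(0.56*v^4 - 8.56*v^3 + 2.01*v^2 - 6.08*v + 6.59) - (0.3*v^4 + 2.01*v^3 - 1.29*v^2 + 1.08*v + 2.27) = 0.26*v^4 - 10.57*v^3 + 3.3*v^2 - 7.16*v + 4.32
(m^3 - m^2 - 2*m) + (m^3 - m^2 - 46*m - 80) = 2*m^3 - 2*m^2 - 48*m - 80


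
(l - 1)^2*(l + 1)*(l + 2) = l^4 + l^3 - 3*l^2 - l + 2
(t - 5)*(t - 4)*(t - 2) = t^3 - 11*t^2 + 38*t - 40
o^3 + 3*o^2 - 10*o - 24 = (o - 3)*(o + 2)*(o + 4)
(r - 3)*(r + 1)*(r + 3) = r^3 + r^2 - 9*r - 9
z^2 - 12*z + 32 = (z - 8)*(z - 4)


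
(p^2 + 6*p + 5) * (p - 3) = p^3 + 3*p^2 - 13*p - 15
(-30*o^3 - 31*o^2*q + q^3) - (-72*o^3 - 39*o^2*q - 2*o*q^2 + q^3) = 42*o^3 + 8*o^2*q + 2*o*q^2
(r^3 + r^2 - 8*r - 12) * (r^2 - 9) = r^5 + r^4 - 17*r^3 - 21*r^2 + 72*r + 108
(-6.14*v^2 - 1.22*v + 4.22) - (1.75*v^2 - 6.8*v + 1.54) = -7.89*v^2 + 5.58*v + 2.68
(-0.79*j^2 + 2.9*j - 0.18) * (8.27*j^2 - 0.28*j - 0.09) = -6.5333*j^4 + 24.2042*j^3 - 2.2295*j^2 - 0.2106*j + 0.0162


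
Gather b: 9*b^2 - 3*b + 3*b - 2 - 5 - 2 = 9*b^2 - 9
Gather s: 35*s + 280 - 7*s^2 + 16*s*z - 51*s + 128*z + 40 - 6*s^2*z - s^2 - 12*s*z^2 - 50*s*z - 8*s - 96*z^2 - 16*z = s^2*(-6*z - 8) + s*(-12*z^2 - 34*z - 24) - 96*z^2 + 112*z + 320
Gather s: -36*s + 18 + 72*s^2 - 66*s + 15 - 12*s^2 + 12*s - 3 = 60*s^2 - 90*s + 30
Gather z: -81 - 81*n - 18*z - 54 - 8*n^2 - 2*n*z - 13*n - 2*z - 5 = -8*n^2 - 94*n + z*(-2*n - 20) - 140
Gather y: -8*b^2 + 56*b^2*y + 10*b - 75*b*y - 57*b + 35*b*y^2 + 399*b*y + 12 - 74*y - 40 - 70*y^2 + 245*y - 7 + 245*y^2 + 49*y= -8*b^2 - 47*b + y^2*(35*b + 175) + y*(56*b^2 + 324*b + 220) - 35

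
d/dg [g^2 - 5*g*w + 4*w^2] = 2*g - 5*w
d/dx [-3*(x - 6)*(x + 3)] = 9 - 6*x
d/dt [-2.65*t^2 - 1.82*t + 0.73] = -5.3*t - 1.82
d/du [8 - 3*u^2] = -6*u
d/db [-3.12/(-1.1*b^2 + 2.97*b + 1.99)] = (9.2664 - 6.864*b)/(-1.1*b^2 + 2.97*b + 1.99)^2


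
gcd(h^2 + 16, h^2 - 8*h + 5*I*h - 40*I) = 1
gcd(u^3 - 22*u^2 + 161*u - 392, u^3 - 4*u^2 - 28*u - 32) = u - 8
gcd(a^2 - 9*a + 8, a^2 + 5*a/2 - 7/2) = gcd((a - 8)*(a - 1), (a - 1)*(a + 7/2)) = a - 1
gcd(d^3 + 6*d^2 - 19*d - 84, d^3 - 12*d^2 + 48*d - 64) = d - 4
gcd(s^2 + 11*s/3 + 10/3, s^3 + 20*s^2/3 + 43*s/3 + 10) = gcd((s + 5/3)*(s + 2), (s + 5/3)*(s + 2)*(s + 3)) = s^2 + 11*s/3 + 10/3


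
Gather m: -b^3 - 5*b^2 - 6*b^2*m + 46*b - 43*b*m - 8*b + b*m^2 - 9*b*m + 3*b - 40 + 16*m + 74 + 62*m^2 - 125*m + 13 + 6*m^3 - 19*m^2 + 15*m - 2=-b^3 - 5*b^2 + 41*b + 6*m^3 + m^2*(b + 43) + m*(-6*b^2 - 52*b - 94) + 45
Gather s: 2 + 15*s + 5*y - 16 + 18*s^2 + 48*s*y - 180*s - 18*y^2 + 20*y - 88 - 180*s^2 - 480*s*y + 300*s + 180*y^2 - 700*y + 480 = -162*s^2 + s*(135 - 432*y) + 162*y^2 - 675*y + 378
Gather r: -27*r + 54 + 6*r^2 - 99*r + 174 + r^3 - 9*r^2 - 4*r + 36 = r^3 - 3*r^2 - 130*r + 264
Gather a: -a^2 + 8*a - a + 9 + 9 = -a^2 + 7*a + 18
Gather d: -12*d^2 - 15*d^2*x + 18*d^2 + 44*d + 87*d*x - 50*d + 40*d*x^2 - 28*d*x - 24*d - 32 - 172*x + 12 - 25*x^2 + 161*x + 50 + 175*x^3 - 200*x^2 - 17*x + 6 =d^2*(6 - 15*x) + d*(40*x^2 + 59*x - 30) + 175*x^3 - 225*x^2 - 28*x + 36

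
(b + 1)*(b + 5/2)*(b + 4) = b^3 + 15*b^2/2 + 33*b/2 + 10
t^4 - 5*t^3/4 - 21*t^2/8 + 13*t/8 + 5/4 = (t - 2)*(t - 1)*(t + 1/2)*(t + 5/4)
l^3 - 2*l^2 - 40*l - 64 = (l - 8)*(l + 2)*(l + 4)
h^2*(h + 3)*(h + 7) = h^4 + 10*h^3 + 21*h^2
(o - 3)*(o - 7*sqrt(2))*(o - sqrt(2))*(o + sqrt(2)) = o^4 - 7*sqrt(2)*o^3 - 3*o^3 - 2*o^2 + 21*sqrt(2)*o^2 + 6*o + 14*sqrt(2)*o - 42*sqrt(2)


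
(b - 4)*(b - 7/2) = b^2 - 15*b/2 + 14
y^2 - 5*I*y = y*(y - 5*I)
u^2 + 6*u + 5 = (u + 1)*(u + 5)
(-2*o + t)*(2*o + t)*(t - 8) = -4*o^2*t + 32*o^2 + t^3 - 8*t^2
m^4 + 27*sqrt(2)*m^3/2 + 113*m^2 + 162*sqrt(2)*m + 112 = (m + sqrt(2)/2)*(m + 2*sqrt(2))*(m + 4*sqrt(2))*(m + 7*sqrt(2))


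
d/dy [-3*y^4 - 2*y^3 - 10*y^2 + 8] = 2*y*(-6*y^2 - 3*y - 10)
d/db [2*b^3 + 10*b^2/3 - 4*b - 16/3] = 6*b^2 + 20*b/3 - 4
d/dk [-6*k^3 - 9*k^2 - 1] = 18*k*(-k - 1)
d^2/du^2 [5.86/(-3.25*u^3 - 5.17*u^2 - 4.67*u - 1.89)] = ((114.27*u + 60.5924)*(3.25*u^3 + 5.17*u^2 + 4.67*u + 1.89) - 5.86*(9.75*u^2 + 10.34*u + 4.67)*(19.5*u^2 + 20.68*u + 9.34))/(3.25*u^3 + 5.17*u^2 + 4.67*u + 1.89)^3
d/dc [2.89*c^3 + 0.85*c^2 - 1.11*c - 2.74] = 8.67*c^2 + 1.7*c - 1.11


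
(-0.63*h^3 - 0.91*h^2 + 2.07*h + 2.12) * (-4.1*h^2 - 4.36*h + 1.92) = 2.583*h^5 + 6.4778*h^4 - 5.729*h^3 - 19.4644*h^2 - 5.2688*h + 4.0704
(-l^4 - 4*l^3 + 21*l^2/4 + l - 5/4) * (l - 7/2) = -l^5 - l^4/2 + 77*l^3/4 - 139*l^2/8 - 19*l/4 + 35/8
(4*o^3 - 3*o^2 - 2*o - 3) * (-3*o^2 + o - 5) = -12*o^5 + 13*o^4 - 17*o^3 + 22*o^2 + 7*o + 15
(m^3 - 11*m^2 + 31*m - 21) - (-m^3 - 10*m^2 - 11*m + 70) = 2*m^3 - m^2 + 42*m - 91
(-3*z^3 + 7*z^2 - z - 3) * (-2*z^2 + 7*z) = 6*z^5 - 35*z^4 + 51*z^3 - z^2 - 21*z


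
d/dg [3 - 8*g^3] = -24*g^2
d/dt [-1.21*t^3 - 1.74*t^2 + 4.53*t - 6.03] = -3.63*t^2 - 3.48*t + 4.53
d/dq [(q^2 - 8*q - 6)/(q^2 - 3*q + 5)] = (5*q^2 + 22*q - 58)/(q^4 - 6*q^3 + 19*q^2 - 30*q + 25)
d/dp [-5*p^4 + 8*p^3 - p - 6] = -20*p^3 + 24*p^2 - 1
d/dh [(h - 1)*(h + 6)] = 2*h + 5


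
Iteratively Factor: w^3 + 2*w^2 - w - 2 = (w + 1)*(w^2 + w - 2) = (w - 1)*(w + 1)*(w + 2)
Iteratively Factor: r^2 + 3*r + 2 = (r + 2)*(r + 1)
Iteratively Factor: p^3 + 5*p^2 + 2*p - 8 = (p - 1)*(p^2 + 6*p + 8) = (p - 1)*(p + 2)*(p + 4)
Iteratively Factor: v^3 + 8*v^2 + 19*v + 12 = (v + 3)*(v^2 + 5*v + 4) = (v + 3)*(v + 4)*(v + 1)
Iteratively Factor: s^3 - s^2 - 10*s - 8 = (s + 2)*(s^2 - 3*s - 4) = (s - 4)*(s + 2)*(s + 1)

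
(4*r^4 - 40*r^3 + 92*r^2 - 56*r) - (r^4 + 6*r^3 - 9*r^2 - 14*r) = 3*r^4 - 46*r^3 + 101*r^2 - 42*r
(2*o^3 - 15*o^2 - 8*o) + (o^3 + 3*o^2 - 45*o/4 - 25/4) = 3*o^3 - 12*o^2 - 77*o/4 - 25/4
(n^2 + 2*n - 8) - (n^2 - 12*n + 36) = 14*n - 44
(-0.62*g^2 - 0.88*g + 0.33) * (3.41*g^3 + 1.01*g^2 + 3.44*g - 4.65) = -2.1142*g^5 - 3.627*g^4 - 1.8963*g^3 + 0.1891*g^2 + 5.2272*g - 1.5345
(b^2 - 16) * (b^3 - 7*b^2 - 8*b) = b^5 - 7*b^4 - 24*b^3 + 112*b^2 + 128*b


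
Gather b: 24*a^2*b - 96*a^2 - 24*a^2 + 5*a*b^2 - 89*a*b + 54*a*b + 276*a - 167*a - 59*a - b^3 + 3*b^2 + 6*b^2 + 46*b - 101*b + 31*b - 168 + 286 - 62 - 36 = -120*a^2 + 50*a - b^3 + b^2*(5*a + 9) + b*(24*a^2 - 35*a - 24) + 20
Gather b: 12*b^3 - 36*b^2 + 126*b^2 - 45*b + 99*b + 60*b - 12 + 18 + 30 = 12*b^3 + 90*b^2 + 114*b + 36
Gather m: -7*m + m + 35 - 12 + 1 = 24 - 6*m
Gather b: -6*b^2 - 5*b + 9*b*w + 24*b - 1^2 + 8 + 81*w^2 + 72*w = -6*b^2 + b*(9*w + 19) + 81*w^2 + 72*w + 7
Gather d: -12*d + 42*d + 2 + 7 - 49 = 30*d - 40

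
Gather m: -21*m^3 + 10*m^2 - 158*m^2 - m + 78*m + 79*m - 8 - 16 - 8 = -21*m^3 - 148*m^2 + 156*m - 32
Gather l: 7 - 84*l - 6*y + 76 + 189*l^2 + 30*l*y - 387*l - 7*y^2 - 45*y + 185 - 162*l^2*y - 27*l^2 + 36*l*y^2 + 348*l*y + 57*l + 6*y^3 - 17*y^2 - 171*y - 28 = l^2*(162 - 162*y) + l*(36*y^2 + 378*y - 414) + 6*y^3 - 24*y^2 - 222*y + 240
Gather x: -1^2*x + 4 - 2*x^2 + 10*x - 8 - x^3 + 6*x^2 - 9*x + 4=-x^3 + 4*x^2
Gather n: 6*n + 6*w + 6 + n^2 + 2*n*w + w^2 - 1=n^2 + n*(2*w + 6) + w^2 + 6*w + 5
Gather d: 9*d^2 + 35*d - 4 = 9*d^2 + 35*d - 4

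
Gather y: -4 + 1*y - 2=y - 6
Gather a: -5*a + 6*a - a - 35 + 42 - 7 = 0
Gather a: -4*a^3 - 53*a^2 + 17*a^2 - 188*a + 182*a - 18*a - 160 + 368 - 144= -4*a^3 - 36*a^2 - 24*a + 64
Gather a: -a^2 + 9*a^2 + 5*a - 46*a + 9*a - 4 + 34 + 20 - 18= 8*a^2 - 32*a + 32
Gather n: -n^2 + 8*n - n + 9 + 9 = -n^2 + 7*n + 18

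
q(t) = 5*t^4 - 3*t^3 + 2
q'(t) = 20*t^3 - 9*t^2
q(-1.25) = 20.07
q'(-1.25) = -53.12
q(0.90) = 3.09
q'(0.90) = 7.29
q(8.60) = 25444.24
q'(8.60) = 12055.48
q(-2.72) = 336.05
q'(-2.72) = -469.06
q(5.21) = 3261.75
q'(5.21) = 2584.12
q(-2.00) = 106.00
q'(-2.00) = -196.00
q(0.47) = 1.93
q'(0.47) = 0.09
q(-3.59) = 971.32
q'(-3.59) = -1041.36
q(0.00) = 2.00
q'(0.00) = 0.00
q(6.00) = 5834.00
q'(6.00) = 3996.00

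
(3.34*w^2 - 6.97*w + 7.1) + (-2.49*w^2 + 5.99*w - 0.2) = 0.85*w^2 - 0.98*w + 6.9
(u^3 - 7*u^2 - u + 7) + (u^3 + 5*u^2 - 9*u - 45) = 2*u^3 - 2*u^2 - 10*u - 38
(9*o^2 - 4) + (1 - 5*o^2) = 4*o^2 - 3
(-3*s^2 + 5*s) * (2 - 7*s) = 21*s^3 - 41*s^2 + 10*s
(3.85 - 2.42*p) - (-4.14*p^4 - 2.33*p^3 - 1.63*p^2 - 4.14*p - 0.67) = 4.14*p^4 + 2.33*p^3 + 1.63*p^2 + 1.72*p + 4.52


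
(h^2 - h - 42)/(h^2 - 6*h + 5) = (h^2 - h - 42)/(h^2 - 6*h + 5)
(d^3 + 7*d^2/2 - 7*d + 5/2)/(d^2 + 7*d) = (2*d^3 + 7*d^2 - 14*d + 5)/(2*d*(d + 7))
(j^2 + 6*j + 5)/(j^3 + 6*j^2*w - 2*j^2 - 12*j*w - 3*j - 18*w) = (j + 5)/(j^2 + 6*j*w - 3*j - 18*w)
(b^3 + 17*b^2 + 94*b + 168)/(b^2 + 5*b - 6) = (b^2 + 11*b + 28)/(b - 1)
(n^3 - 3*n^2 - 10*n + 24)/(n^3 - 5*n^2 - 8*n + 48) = (n - 2)/(n - 4)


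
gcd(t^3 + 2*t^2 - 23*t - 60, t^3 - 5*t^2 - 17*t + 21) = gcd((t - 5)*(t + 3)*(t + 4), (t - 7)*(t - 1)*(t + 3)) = t + 3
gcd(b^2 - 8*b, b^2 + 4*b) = b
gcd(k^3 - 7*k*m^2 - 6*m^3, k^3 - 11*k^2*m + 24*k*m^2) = k - 3*m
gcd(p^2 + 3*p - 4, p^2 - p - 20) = p + 4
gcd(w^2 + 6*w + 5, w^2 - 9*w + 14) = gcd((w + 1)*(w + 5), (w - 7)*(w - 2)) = 1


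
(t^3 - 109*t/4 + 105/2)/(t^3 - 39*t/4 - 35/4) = (-4*t^3 + 109*t - 210)/(-4*t^3 + 39*t + 35)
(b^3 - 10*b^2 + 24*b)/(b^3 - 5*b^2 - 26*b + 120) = b/(b + 5)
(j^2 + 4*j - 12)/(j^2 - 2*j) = (j + 6)/j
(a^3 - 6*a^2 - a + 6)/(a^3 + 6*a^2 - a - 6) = (a - 6)/(a + 6)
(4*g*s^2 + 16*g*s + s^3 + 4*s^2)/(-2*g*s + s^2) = (4*g*s + 16*g + s^2 + 4*s)/(-2*g + s)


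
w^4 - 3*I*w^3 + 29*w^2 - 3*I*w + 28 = (w - 7*I)*(w - I)*(w + I)*(w + 4*I)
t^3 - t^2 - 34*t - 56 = (t - 7)*(t + 2)*(t + 4)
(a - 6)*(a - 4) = a^2 - 10*a + 24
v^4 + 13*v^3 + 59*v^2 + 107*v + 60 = (v + 1)*(v + 3)*(v + 4)*(v + 5)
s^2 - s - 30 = (s - 6)*(s + 5)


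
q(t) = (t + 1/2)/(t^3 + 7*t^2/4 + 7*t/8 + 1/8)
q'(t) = (t + 1/2)*(-3*t^2 - 7*t/2 - 7/8)/(t^3 + 7*t^2/4 + 7*t/8 + 1/8)^2 + 1/(t^3 + 7*t^2/4 + 7*t/8 + 1/8) = 4*(-8*t - 5)/(16*t^4 + 40*t^3 + 33*t^2 + 10*t + 1)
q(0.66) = 0.66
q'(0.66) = -1.13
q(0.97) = 0.42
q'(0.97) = -0.55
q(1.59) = 0.21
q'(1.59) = -0.20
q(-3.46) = 0.13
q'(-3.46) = 0.09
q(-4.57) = 0.06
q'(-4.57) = 0.03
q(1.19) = 0.32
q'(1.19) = -0.37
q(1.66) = 0.20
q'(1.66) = -0.18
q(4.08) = 0.05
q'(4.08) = -0.02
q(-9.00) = 0.01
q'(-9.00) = 0.00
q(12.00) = 0.01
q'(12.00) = 0.00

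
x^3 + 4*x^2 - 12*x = x*(x - 2)*(x + 6)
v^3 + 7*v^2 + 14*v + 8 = (v + 1)*(v + 2)*(v + 4)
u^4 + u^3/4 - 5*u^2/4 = u^2*(u - 1)*(u + 5/4)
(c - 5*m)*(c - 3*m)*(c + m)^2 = c^4 - 6*c^3*m + 22*c*m^3 + 15*m^4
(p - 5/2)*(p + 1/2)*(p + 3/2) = p^3 - p^2/2 - 17*p/4 - 15/8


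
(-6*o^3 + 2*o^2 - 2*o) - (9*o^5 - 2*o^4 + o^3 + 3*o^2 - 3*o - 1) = -9*o^5 + 2*o^4 - 7*o^3 - o^2 + o + 1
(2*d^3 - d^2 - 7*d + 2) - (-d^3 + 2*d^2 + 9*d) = 3*d^3 - 3*d^2 - 16*d + 2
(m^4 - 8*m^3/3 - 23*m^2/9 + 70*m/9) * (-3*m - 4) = -3*m^5 + 4*m^4 + 55*m^3/3 - 118*m^2/9 - 280*m/9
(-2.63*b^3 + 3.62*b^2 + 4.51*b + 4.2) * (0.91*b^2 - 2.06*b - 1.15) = -2.3933*b^5 + 8.712*b^4 - 0.328600000000001*b^3 - 9.6316*b^2 - 13.8385*b - 4.83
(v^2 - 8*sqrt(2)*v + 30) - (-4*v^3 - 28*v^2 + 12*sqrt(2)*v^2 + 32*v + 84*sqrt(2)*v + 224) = 4*v^3 - 12*sqrt(2)*v^2 + 29*v^2 - 92*sqrt(2)*v - 32*v - 194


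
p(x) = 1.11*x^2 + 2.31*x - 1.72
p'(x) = 2.22*x + 2.31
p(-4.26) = 8.58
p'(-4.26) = -7.15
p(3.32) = 18.18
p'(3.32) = 9.68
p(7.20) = 72.45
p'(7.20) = 18.29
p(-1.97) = -1.96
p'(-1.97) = -2.06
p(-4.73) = 12.19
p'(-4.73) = -8.19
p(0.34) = -0.81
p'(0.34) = 3.06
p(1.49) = 4.19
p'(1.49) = 5.62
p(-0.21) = -2.16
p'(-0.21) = 1.84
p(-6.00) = 24.38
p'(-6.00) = -11.01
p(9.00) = 108.98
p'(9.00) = 22.29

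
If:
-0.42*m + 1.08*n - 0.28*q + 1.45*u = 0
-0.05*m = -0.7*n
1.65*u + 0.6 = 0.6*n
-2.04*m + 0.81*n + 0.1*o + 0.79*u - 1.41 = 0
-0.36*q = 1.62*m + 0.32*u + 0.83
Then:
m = -0.03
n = -0.00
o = 16.41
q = -1.85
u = -0.36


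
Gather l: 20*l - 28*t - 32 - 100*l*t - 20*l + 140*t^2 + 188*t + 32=-100*l*t + 140*t^2 + 160*t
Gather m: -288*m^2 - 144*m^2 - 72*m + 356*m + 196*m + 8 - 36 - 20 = -432*m^2 + 480*m - 48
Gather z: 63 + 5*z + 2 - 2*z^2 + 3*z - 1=-2*z^2 + 8*z + 64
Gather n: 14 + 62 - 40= 36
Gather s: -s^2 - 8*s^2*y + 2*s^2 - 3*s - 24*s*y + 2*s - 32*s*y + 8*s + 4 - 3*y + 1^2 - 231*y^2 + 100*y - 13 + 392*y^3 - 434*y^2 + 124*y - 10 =s^2*(1 - 8*y) + s*(7 - 56*y) + 392*y^3 - 665*y^2 + 221*y - 18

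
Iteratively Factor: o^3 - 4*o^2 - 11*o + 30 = (o - 5)*(o^2 + o - 6) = (o - 5)*(o + 3)*(o - 2)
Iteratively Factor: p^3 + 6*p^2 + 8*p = (p + 2)*(p^2 + 4*p) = (p + 2)*(p + 4)*(p)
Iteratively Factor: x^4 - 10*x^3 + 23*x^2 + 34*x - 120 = (x - 4)*(x^3 - 6*x^2 - x + 30) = (x - 4)*(x - 3)*(x^2 - 3*x - 10) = (x - 4)*(x - 3)*(x + 2)*(x - 5)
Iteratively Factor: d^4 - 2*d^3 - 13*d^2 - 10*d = (d)*(d^3 - 2*d^2 - 13*d - 10) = d*(d + 2)*(d^2 - 4*d - 5) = d*(d + 1)*(d + 2)*(d - 5)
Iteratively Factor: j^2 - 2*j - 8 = (j - 4)*(j + 2)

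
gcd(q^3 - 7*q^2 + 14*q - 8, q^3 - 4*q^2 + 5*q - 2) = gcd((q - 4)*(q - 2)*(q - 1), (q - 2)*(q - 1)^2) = q^2 - 3*q + 2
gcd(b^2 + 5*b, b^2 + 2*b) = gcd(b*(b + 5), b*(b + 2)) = b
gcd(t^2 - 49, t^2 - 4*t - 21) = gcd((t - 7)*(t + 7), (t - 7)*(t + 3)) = t - 7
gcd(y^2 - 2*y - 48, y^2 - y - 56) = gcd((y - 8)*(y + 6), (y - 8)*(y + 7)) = y - 8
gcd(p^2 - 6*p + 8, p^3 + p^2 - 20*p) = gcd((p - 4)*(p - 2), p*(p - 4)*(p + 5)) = p - 4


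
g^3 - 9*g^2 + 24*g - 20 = (g - 5)*(g - 2)^2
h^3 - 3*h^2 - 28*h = h*(h - 7)*(h + 4)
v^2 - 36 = (v - 6)*(v + 6)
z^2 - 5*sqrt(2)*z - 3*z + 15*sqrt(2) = (z - 3)*(z - 5*sqrt(2))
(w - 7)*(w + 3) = w^2 - 4*w - 21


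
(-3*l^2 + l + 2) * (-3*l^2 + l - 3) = 9*l^4 - 6*l^3 + 4*l^2 - l - 6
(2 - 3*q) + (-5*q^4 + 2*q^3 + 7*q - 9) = -5*q^4 + 2*q^3 + 4*q - 7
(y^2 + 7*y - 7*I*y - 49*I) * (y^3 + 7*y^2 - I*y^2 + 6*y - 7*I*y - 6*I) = y^5 + 14*y^4 - 8*I*y^4 + 48*y^3 - 112*I*y^3 - 56*y^2 - 440*I*y^2 - 385*y - 336*I*y - 294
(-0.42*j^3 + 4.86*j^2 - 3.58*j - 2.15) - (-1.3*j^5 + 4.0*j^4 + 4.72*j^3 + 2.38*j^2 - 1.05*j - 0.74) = 1.3*j^5 - 4.0*j^4 - 5.14*j^3 + 2.48*j^2 - 2.53*j - 1.41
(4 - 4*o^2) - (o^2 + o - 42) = -5*o^2 - o + 46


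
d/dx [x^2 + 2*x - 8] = 2*x + 2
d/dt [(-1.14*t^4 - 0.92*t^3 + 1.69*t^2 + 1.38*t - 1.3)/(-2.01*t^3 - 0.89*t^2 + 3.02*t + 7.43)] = (2.2914*t^6 + 2.0292*t^5 - 6.1127*t^4 - 33.89*t^3 - 22.0138*t^2 + 22.7994*t + 14.1794)/(4.0401*t^6 + 3.5778*t^5 - 11.3483*t^4 - 35.2442*t^3 - 4.105*t^2 + 44.8772*t + 55.2049)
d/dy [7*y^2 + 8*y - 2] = 14*y + 8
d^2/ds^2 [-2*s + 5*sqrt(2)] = 0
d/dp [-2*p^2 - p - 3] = -4*p - 1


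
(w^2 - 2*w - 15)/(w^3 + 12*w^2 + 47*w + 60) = (w - 5)/(w^2 + 9*w + 20)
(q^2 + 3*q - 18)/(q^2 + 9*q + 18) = (q - 3)/(q + 3)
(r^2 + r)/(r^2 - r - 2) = r/(r - 2)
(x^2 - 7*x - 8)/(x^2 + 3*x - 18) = (x^2 - 7*x - 8)/(x^2 + 3*x - 18)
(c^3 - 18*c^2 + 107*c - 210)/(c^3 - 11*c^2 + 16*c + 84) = (c - 5)/(c + 2)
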